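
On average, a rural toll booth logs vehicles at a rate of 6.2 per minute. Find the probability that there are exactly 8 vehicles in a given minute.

0.1099

With mean μ = 6.2 per minute,
P(N = 8) = e^(−μ) μ^8/8! = e^(−6.2) · 6.2^8/40320 ≈ 0.1099.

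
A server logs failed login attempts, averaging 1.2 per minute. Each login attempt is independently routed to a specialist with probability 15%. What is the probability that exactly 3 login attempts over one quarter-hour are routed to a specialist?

0.2205

Thinning: the login attempts that are routed to a specialist themselves form a Poisson process with rate 0.15 × 1.2 = 0.18 per minute.
Over the interval, μ = 0.18 × 15 = 2.7 (a quarter-hour = 15 minutes).
P(N = 3) = e^(−2.7) · 2.7^3/3! ≈ 0.2205.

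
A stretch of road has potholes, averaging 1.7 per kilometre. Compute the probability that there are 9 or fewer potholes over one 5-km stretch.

0.6530

Over the interval, μ = 1.7 × 5 = 8.5 (a 5-km stretch = 5 kilometres).
P(N ≤ 9) = Σ_{j=0}^{9} e^(−μ) μ^j/j! ≈ 0.6530.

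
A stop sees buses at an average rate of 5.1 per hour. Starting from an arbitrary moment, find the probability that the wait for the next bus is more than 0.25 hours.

The wait for the next event is exponential with rate λ = 5.1 per hour.
P(T > 0.25) = e^(−λt) = e^(−5.1 × 0.25) = e^(−1.275) ≈ 0.2794.

0.2794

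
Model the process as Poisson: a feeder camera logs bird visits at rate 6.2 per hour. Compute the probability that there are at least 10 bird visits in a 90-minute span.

0.4521

Over the interval, μ = 6.2 × 1.5 = 9.3 (a 90-minute span = 1.5 hours).
P(N ≥ 10) = 1 − P(N ≤ 9) = 1 − Σ_{j=0}^{9} e^(−μ) μ^j/j! ≈ 0.4521.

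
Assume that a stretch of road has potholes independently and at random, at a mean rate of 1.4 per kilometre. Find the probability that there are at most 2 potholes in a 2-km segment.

Over the interval, μ = 1.4 × 2 = 2.8 (a 2-km segment = 2 kilometres).
P(N ≤ 2) = Σ_{j=0}^{2} e^(−μ) μ^j/j! ≈ 0.4695.

0.4695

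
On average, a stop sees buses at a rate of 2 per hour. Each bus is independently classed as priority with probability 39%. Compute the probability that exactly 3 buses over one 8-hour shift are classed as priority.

Thinning: the buses that are classed as priority themselves form a Poisson process with rate 0.39 × 2 = 0.78 per hour.
Over the interval, μ = 0.78 × 8 = 6.24 (an 8-hour shift = 8 hours).
P(N = 3) = e^(−6.24) · 6.24^3/3! ≈ 0.0790.

0.0790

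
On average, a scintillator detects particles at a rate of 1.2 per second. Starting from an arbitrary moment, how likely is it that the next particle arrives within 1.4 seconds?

0.8136

Inter-arrival times are exponential with rate λ = 1.2 per second.
P(T ≤ 1.4) = 1 − e^(−λt) = 1 − e^(−1.2 × 1.4) = 1 − e^(−1.68) ≈ 0.8136.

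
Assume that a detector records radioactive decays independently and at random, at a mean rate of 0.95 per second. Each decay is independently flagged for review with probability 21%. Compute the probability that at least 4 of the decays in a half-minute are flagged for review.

0.8475

Thinning: the decays that are flagged for review themselves form a Poisson process with rate 0.21 × 0.95 = 0.1995 per second.
Over the interval, μ = 0.1995 × 30 = 5.985 (a half-minute = 30 seconds).
P(N ≥ 4) = 1 − P(N ≤ 3) ≈ 0.8475.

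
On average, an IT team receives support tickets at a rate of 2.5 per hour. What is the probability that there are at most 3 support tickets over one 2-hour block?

0.2650

Over the interval, μ = 2.5 × 2 = 5 (a 2-hour block = 2 hours).
P(N ≤ 3) = Σ_{j=0}^{3} e^(−μ) μ^j/j! ≈ 0.2650.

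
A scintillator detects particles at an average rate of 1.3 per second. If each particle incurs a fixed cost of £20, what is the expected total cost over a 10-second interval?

E[N] = 1.3 × 10 = 13 (a 10-second interval = 10 seconds); E[cost] = 13 × £20 = £260.

£260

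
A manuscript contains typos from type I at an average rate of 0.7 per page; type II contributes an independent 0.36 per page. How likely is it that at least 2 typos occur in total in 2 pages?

0.6255

Independent Poisson processes superpose: combined rate λ = 0.7 + 0.36 = 1.06 per page.
Over the interval, μ = 1.06 × 2 = 2.12 (2 pages).
P(N ≥ 2) = 1 − P(N ≤ 1) ≈ 0.6255.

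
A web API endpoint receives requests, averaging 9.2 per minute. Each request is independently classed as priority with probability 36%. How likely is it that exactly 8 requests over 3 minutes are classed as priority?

Thinning: the requests that are classed as priority themselves form a Poisson process with rate 0.36 × 9.2 = 3.312 per minute.
Over the interval, μ = 3.312 × 3 = 9.936 (3 minutes).
P(N = 8) = e^(−9.936) · 9.936^8/8! ≈ 0.1140.

0.1140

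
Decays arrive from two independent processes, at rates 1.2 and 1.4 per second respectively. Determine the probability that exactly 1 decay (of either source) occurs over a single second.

0.1931

Independent Poisson processes superpose: combined rate λ = 1.2 + 1.4 = 2.6 per second.
So μ = 2.6.
P(N = 1) = e^(−2.6) · 2.6^1/1! ≈ 0.1931.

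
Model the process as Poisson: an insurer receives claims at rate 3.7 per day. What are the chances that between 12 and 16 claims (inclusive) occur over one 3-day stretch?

Over the interval, μ = 3.7 × 3 = 11.1 (a 3-day stretch = 3 days).
P(12 ≤ N ≤ 16) = Σ_{j=12}^{16} e^(−11.1) · 11.1^j/j! ≈ 0.3730.

0.3730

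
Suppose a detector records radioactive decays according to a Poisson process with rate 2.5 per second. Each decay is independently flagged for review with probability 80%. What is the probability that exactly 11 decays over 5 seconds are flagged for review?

0.1137

Thinning: the decays that are flagged for review themselves form a Poisson process with rate 0.8 × 2.5 = 2 per second.
Over the interval, μ = 2 × 5 = 10 (5 seconds).
P(N = 11) = e^(−10) · 10^11/11! ≈ 0.1137.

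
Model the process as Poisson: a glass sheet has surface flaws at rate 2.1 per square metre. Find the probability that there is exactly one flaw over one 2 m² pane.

Over the interval, μ = 2.1 × 2 = 4.2 (a 2 m² pane = 2 square metres).
P(N = 1) = e^(−μ) μ^1/1! = e^(−4.2) · 4.2^1/1 ≈ 0.0630.

0.0630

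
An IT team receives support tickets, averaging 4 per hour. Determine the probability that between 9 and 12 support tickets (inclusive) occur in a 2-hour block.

0.3437

Over the interval, μ = 4 × 2 = 8 (a 2-hour block = 2 hours).
P(9 ≤ N ≤ 12) = Σ_{j=9}^{12} e^(−8) · 8^j/j! ≈ 0.3437.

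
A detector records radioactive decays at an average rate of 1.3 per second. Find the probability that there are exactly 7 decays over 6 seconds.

0.1428

Over the interval, μ = 1.3 × 6 = 7.8 (6 seconds).
P(N = 7) = e^(−μ) μ^7/7! = e^(−7.8) · 7.8^7/5040 ≈ 0.1428.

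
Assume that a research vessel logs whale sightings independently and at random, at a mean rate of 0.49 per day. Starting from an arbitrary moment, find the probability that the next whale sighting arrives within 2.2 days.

0.6597

Inter-arrival times are exponential with rate λ = 0.49 per day.
P(T ≤ 2.2) = 1 − e^(−λt) = 1 − e^(−0.49 × 2.2) = 1 − e^(−1.078) ≈ 0.6597.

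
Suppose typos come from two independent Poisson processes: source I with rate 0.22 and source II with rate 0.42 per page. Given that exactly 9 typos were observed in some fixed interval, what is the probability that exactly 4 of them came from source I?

0.2141

Given the total, each event is independently from source I with probability p = λ_I/(λ_I+λ_II) = 0.22/0.64 ≈ 0.3438.
So K ~ Binomial(9, 0.22/0.64): P(K = 4) = C(9,4) · (0.22/0.64)^4 · (0.42/0.64)^5 ≈ 0.2141.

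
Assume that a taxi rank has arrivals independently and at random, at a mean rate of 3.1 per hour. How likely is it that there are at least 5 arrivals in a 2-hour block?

Over the interval, μ = 3.1 × 2 = 6.2 (a 2-hour block = 2 hours).
P(N ≥ 5) = 1 − P(N ≤ 4) = 1 − Σ_{j=0}^{4} e^(−μ) μ^j/j! ≈ 0.7408.

0.7408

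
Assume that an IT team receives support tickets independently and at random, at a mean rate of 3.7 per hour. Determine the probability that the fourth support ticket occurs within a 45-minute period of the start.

0.3025

Over the interval, μ = 3.7 × 0.75 = 2.775 (a 45-minute period = 0.75 hours).
The fourth arrival falls in the interval iff at least 4 events occur there: P(S_4 ≤ t) = P(N ≥ 4) = 1 − P(N ≤ 3) ≈ 0.3025.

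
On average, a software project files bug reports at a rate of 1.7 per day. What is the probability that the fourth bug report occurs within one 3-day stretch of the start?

0.7487

Over the interval, μ = 1.7 × 3 = 5.1 (a 3-day stretch = 3 days).
The fourth arrival falls in the interval iff at least 4 events occur there: P(S_4 ≤ t) = P(N ≥ 4) = 1 − P(N ≤ 3) ≈ 0.7487.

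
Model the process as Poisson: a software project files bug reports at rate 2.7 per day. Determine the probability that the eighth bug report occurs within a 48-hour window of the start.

Over the interval, μ = 2.7 × 2 = 5.4 (a 48-hour window = 2 days).
The eighth arrival falls in the interval iff at least 8 events occur there: P(S_8 ≤ t) = P(N ≥ 8) = 1 − P(N ≤ 7) ≈ 0.1783.

0.1783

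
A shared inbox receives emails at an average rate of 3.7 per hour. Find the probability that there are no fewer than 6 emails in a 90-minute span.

Over the interval, μ = 3.7 × 1.5 = 5.55 (a 90-minute span = 1.5 hours).
P(N ≥ 6) = 1 − P(N ≤ 5) = 1 − Σ_{j=0}^{5} e^(−μ) μ^j/j! ≈ 0.4796.

0.4796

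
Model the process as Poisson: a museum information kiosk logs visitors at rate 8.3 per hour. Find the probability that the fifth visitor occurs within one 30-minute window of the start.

Over the interval, μ = 8.3 × 0.5 = 4.15 (a 30-minute window = 0.5 hours).
The fifth arrival falls in the interval iff at least 5 events occur there: P(S_5 ≤ t) = P(N ≥ 5) = 1 − P(N ≤ 4) ≈ 0.4004.

0.4004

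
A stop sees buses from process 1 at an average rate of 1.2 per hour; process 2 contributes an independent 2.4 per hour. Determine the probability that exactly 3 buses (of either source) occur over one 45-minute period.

Independent Poisson processes superpose: combined rate λ = 1.2 + 2.4 = 3.6 per hour.
Over the interval, μ = 3.6 × 0.75 = 2.7 (a 45-minute period = 0.75 hours).
P(N = 3) = e^(−2.7) · 2.7^3/3! ≈ 0.2205.

0.2205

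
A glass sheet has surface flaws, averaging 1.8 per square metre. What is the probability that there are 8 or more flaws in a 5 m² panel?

Over the interval, μ = 1.8 × 5 = 9 (a 5 m² panel = 5 square metres).
P(N ≥ 8) = 1 − P(N ≤ 7) = 1 − Σ_{j=0}^{7} e^(−μ) μ^j/j! ≈ 0.6761.

0.6761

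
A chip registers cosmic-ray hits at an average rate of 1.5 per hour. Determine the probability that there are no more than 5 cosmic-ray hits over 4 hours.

Over the interval, μ = 1.5 × 4 = 6 (4 hours).
P(N ≤ 5) = Σ_{j=0}^{5} e^(−μ) μ^j/j! ≈ 0.4457.

0.4457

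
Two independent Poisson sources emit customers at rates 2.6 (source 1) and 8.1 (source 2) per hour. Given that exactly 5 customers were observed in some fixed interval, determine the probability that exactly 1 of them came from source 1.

Given the total, each event is independently from source 1 with probability p = λ_1/(λ_1+λ_2) = 2.6/10.7 ≈ 0.2430.
So K ~ Binomial(5, 2.6/10.7): P(K = 1) = C(5,1) · (2.6/10.7)^1 · (8.1/10.7)^4 ≈ 0.3990.

0.3990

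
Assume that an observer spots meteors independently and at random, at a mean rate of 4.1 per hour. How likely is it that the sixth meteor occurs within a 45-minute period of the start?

Over the interval, μ = 4.1 × 0.75 = 3.075 (a 45-minute period = 0.75 hours).
The sixth arrival falls in the interval iff at least 6 events occur there: P(S_6 ≤ t) = P(N ≥ 6) = 1 − P(N ≤ 5) ≈ 0.0917.

0.0917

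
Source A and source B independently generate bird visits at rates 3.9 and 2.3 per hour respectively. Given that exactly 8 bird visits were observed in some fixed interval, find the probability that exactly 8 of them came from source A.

0.0245

Given the total, each event is independently from source A with probability p = λ_A/(λ_A+λ_B) = 3.9/6.2 ≈ 0.6290.
So K ~ Binomial(8, 3.9/6.2): P(K = 8) = C(8,8) · (3.9/6.2)^8 · (2.3/6.2)^0 ≈ 0.0245.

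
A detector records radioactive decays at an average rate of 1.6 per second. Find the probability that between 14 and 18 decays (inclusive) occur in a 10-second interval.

0.4678

Over the interval, μ = 1.6 × 10 = 16 (a 10-second interval = 10 seconds).
P(14 ≤ N ≤ 18) = Σ_{j=14}^{18} e^(−16) · 16^j/j! ≈ 0.4678.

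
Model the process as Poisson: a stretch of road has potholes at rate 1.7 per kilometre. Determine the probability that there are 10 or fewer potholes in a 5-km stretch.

Over the interval, μ = 1.7 × 5 = 8.5 (a 5-km stretch = 5 kilometres).
P(N ≤ 10) = Σ_{j=0}^{10} e^(−μ) μ^j/j! ≈ 0.7634.

0.7634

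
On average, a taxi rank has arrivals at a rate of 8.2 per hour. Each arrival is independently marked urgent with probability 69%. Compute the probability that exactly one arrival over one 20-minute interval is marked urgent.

Thinning: the arrivals that are marked urgent themselves form a Poisson process with rate 0.69 × 8.2 = 5.658 per hour.
Over the interval, μ = 5.658 × 1/3 = 1.886 (a 20-minute interval = 1/3 hours).
P(N = 1) = e^(−1.886) · 1.886^1/1! ≈ 0.2861.

0.2861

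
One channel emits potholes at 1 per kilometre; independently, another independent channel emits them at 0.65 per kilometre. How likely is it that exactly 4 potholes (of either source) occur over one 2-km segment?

Independent Poisson processes superpose: combined rate λ = 1 + 0.65 = 1.65 per kilometre.
Over the interval, μ = 1.65 × 2 = 3.3 (a 2-km segment = 2 kilometres).
P(N = 4) = e^(−3.3) · 3.3^4/4! ≈ 0.1823.

0.1823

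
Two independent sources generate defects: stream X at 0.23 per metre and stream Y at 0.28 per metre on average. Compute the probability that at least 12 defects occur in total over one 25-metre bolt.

Independent Poisson processes superpose: combined rate λ = 0.23 + 0.28 = 0.51 per metre.
Over the interval, μ = 0.51 × 25 = 12.75 (a 25-metre bolt = 25 metres).
P(N ≥ 12) = 1 − P(N ≤ 11) ≈ 0.6210.

0.6210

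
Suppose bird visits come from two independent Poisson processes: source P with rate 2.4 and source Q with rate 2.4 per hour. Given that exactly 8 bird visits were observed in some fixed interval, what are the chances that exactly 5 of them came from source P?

Given the total, each event is independently from source P with probability p = λ_P/(λ_P+λ_Q) = 2.4/4.8 = 0.5000.
So K ~ Binomial(8, 2.4/4.8): P(K = 5) = C(8,5) · (2.4/4.8)^5 · (2.4/4.8)^3 ≈ 0.2188.

0.2188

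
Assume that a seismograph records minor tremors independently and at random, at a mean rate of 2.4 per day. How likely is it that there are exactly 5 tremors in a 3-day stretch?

Over the interval, μ = 2.4 × 3 = 7.2 (a 3-day stretch = 3 days).
P(N = 5) = e^(−μ) μ^5/5! = e^(−7.2) · 7.2^5/120 ≈ 0.1204.

0.1204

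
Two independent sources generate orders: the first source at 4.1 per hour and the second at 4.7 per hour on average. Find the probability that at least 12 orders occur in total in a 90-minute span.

0.6668

Independent Poisson processes superpose: combined rate λ = 4.1 + 4.7 = 8.8 per hour.
Over the interval, μ = 8.8 × 1.5 = 13.2 (a 90-minute span = 1.5 hours).
P(N ≥ 12) = 1 − P(N ≤ 11) ≈ 0.6668.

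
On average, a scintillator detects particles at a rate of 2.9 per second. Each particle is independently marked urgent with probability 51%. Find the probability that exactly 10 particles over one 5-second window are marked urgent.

0.0828

Thinning: the particles that are marked urgent themselves form a Poisson process with rate 0.51 × 2.9 = 1.479 per second.
Over the interval, μ = 1.479 × 5 = 7.395 (a 5-second window = 5 seconds).
P(N = 10) = e^(−7.395) · 7.395^10/10! ≈ 0.0828.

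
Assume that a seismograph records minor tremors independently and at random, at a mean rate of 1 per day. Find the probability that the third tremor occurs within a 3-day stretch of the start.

0.5768

Over the interval, μ = 1 × 3 = 3 (a 3-day stretch = 3 days).
The third arrival falls in the interval iff at least 3 events occur there: P(S_3 ≤ t) = P(N ≥ 3) = 1 − P(N ≤ 2) ≈ 0.5768.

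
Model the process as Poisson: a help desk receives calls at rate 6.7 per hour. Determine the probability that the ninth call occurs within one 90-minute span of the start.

0.6728

Over the interval, μ = 6.7 × 1.5 = 10.05 (a 90-minute span = 1.5 hours).
The ninth arrival falls in the interval iff at least 9 events occur there: P(S_9 ≤ t) = P(N ≥ 9) = 1 − P(N ≤ 8) ≈ 0.6728.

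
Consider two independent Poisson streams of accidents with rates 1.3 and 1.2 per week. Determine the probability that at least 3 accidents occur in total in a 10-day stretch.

Independent Poisson processes superpose: combined rate λ = 1.3 + 1.2 = 2.5 per week.
Over the interval, μ = 2.5 × 10/7 ≈ 3.57143 (a 10-day stretch = 10/7 weeks).
P(N ≥ 3) = 1 − P(N ≤ 2) ≈ 0.6922.

0.6922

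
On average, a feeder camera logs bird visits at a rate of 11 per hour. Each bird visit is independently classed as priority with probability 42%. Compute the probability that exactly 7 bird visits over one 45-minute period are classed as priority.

Thinning: the bird visits that are classed as priority themselves form a Poisson process with rate 0.42 × 11 = 4.62 per hour.
Over the interval, μ = 4.62 × 0.75 = 3.465 (a 45-minute period = 0.75 hours).
P(N = 7) = e^(−3.465) · 3.465^7/7! ≈ 0.0372.

0.0372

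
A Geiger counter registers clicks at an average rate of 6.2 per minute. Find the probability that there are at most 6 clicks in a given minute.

With mean μ = 6.2 per minute,
P(N ≤ 6) = Σ_{j=0}^{6} e^(−μ) μ^j/j! ≈ 0.5742.

0.5742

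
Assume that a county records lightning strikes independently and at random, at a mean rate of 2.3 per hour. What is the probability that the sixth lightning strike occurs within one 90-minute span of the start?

0.1358

Over the interval, μ = 2.3 × 1.5 = 3.45 (a 90-minute span = 1.5 hours).
The sixth arrival falls in the interval iff at least 6 events occur there: P(S_6 ≤ t) = P(N ≥ 6) = 1 − P(N ≤ 5) ≈ 0.1358.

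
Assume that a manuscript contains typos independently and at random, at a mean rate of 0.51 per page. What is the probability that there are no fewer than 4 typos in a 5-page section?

Over the interval, μ = 0.51 × 5 = 2.55 (a 5-page section = 5 pages).
P(N ≥ 4) = 1 − P(N ≤ 3) = 1 − Σ_{j=0}^{3} e^(−μ) μ^j/j! ≈ 0.2532.

0.2532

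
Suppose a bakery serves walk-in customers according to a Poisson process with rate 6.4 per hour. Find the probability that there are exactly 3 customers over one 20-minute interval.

0.1917

Over the interval, μ = 6.4 × 1/3 ≈ 2.13333 (a 20-minute interval = 1/3 hours).
P(N = 3) = e^(−μ) μ^3/3! = e^(−2.13333) · 2.13333^3/6 ≈ 0.1917.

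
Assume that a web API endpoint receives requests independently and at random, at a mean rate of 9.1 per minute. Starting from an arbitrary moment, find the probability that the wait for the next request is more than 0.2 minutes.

0.1620

The wait for the next event is exponential with rate λ = 9.1 per minute.
P(T > 0.2) = e^(−λt) = e^(−9.1 × 0.2) = e^(−1.82) ≈ 0.1620.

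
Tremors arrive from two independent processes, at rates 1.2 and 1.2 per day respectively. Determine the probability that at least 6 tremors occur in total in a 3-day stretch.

Independent Poisson processes superpose: combined rate λ = 1.2 + 1.2 = 2.4 per day.
Over the interval, μ = 2.4 × 3 = 7.2 (a 3-day stretch = 3 days).
P(N ≥ 6) = 1 − P(N ≤ 5) ≈ 0.7241.

0.7241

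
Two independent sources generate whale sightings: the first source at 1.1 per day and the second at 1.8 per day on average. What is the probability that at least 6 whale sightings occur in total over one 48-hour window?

Independent Poisson processes superpose: combined rate λ = 1.1 + 1.8 = 2.9 per day.
Over the interval, μ = 2.9 × 2 = 5.8 (a 48-hour window = 2 days).
P(N ≥ 6) = 1 − P(N ≤ 5) ≈ 0.5217.

0.5217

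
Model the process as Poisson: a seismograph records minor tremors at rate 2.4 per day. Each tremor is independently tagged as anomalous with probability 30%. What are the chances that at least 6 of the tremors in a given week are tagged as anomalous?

0.3911

Thinning: the tremors that are tagged as anomalous themselves form a Poisson process with rate 0.3 × 2.4 = 0.72 per day.
Over the interval, μ = 0.72 × 7 = 5.04 (a week = 7 days).
P(N ≥ 6) = 1 − P(N ≤ 5) ≈ 0.3911.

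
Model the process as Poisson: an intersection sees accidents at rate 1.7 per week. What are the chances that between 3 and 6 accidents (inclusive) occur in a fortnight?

Over the interval, μ = 1.7 × 2 = 3.4 (a fortnight = 2 weeks).
P(3 ≤ N ≤ 6) = Σ_{j=3}^{6} e^(−3.4) · 3.4^j/j! ≈ 0.6024.

0.6024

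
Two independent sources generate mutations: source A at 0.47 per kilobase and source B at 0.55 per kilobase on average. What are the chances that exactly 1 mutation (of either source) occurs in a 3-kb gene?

0.1435

Independent Poisson processes superpose: combined rate λ = 0.47 + 0.55 = 1.02 per kilobase.
Over the interval, μ = 1.02 × 3 = 3.06 (a 3-kb gene = 3 kilobases).
P(N = 1) = e^(−3.06) · 3.06^1/1! ≈ 0.1435.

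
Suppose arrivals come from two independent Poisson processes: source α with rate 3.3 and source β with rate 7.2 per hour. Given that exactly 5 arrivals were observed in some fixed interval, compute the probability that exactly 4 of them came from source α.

Given the total, each event is independently from source α with probability p = λ_α/(λ_α+λ_β) = 3.3/10.5 ≈ 0.3143.
So K ~ Binomial(5, 3.3/10.5): P(K = 4) = C(5,4) · (3.3/10.5)^4 · (7.2/10.5)^1 ≈ 0.0335.

0.0335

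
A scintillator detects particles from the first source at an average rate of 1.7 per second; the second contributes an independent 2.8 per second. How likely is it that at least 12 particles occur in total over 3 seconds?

Independent Poisson processes superpose: combined rate λ = 1.7 + 2.8 = 4.5 per second.
Over the interval, μ = 4.5 × 3 = 13.5 (3 seconds).
P(N ≥ 12) = 1 − P(N ≤ 11) ≈ 0.6955.

0.6955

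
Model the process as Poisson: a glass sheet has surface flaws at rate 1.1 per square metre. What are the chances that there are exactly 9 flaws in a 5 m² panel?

Over the interval, μ = 1.1 × 5 = 5.5 (a 5 m² panel = 5 square metres).
P(N = 9) = e^(−μ) μ^9/9! = e^(−5.5) · 5.5^9/362880 ≈ 0.0519.

0.0519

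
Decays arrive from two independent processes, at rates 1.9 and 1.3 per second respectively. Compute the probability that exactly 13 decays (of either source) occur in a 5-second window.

Independent Poisson processes superpose: combined rate λ = 1.9 + 1.3 = 3.2 per second.
Over the interval, μ = 3.2 × 5 = 16 (a 5-second window = 5 seconds).
P(N = 13) = e^(−16) · 16^13/13! ≈ 0.0814.

0.0814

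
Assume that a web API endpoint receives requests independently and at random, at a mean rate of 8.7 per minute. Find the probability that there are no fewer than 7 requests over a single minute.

0.7645

With mean μ = 8.7 per minute,
P(N ≥ 7) = 1 − P(N ≤ 6) = 1 − Σ_{j=0}^{6} e^(−μ) μ^j/j! ≈ 0.7645.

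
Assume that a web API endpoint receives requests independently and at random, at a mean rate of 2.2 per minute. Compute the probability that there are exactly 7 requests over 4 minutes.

0.1222

Over the interval, μ = 2.2 × 4 = 8.8 (4 minutes).
P(N = 7) = e^(−μ) μ^7/7! = e^(−8.8) · 8.8^7/5040 ≈ 0.1222.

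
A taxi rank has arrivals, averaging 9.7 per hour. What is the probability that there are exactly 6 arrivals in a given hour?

0.0709

With mean μ = 9.7 per hour,
P(N = 6) = e^(−μ) μ^6/6! = e^(−9.7) · 9.7^6/720 ≈ 0.0709.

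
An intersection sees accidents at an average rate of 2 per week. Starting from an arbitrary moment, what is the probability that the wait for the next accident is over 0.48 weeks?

0.3829

The wait for the next event is exponential with rate λ = 2 per week.
P(T > 0.48) = e^(−λt) = e^(−2 × 0.48) = e^(−0.96) ≈ 0.3829.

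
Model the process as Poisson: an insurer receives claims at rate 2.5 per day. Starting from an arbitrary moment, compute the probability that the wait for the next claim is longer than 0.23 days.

0.5627

The wait for the next event is exponential with rate λ = 2.5 per day.
P(T > 0.23) = e^(−λt) = e^(−2.5 × 0.23) = e^(−0.575) ≈ 0.5627.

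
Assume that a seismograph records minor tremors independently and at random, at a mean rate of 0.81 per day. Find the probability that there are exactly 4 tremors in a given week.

0.1485

Over the interval, μ = 0.81 × 7 = 5.67 (a week = 7 days).
P(N = 4) = e^(−μ) μ^4/4! = e^(−5.67) · 5.67^4/24 ≈ 0.1485.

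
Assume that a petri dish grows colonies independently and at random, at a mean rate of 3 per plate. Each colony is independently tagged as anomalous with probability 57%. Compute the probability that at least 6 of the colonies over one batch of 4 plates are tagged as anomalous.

0.6784

Thinning: the colonies that are tagged as anomalous themselves form a Poisson process with rate 0.57 × 3 = 1.71 per plate.
Over the interval, μ = 1.71 × 4 = 6.84 (a batch of 4 plates = 4 plates).
P(N ≥ 6) = 1 − P(N ≤ 5) ≈ 0.6784.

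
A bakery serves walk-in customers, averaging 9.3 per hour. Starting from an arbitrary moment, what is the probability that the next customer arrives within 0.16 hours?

0.7742

Inter-arrival times are exponential with rate λ = 9.3 per hour.
P(T ≤ 0.16) = 1 − e^(−λt) = 1 − e^(−9.3 × 0.16) = 1 − e^(−1.488) ≈ 0.7742.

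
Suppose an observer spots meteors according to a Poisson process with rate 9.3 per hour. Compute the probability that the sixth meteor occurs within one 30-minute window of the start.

Over the interval, μ = 9.3 × 0.5 = 4.65 (a 30-minute window = 0.5 hours).
The sixth arrival falls in the interval iff at least 6 events occur there: P(S_6 ≤ t) = P(N ≥ 6) = 1 − P(N ≤ 5) ≈ 0.3229.

0.3229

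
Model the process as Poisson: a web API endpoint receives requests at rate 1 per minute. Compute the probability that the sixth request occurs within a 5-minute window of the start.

0.3840

Over the interval, μ = 1 × 5 = 5 (a 5-minute window = 5 minutes).
The sixth arrival falls in the interval iff at least 6 events occur there: P(S_6 ≤ t) = P(N ≥ 6) = 1 − P(N ≤ 5) ≈ 0.3840.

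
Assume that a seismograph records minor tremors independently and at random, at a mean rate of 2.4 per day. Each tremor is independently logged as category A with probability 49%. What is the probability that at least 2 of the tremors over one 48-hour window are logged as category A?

Thinning: the tremors that are logged as category A themselves form a Poisson process with rate 0.49 × 2.4 = 1.176 per day.
Over the interval, μ = 1.176 × 2 = 2.352 (a 48-hour window = 2 days).
P(N ≥ 2) = 1 − P(N ≤ 1) ≈ 0.6810.

0.6810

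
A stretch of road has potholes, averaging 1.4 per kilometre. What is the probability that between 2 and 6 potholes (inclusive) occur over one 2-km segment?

0.7445

Over the interval, μ = 1.4 × 2 = 2.8 (a 2-km segment = 2 kilometres).
P(2 ≤ N ≤ 6) = Σ_{j=2}^{6} e^(−2.8) · 2.8^j/j! ≈ 0.7445.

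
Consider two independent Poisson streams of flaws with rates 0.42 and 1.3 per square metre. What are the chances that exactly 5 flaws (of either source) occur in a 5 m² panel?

0.0722

Independent Poisson processes superpose: combined rate λ = 0.42 + 1.3 = 1.72 per square metre.
Over the interval, μ = 1.72 × 5 = 8.6 (a 5 m² panel = 5 square metres).
P(N = 5) = e^(−8.6) · 8.6^5/5! ≈ 0.0722.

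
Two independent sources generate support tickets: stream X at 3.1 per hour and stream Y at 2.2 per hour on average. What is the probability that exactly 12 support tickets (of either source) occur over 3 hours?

0.0678

Independent Poisson processes superpose: combined rate λ = 3.1 + 2.2 = 5.3 per hour.
Over the interval, μ = 5.3 × 3 = 15.9 (3 hours).
P(N = 12) = e^(−15.9) · 15.9^12/12! ≈ 0.0678.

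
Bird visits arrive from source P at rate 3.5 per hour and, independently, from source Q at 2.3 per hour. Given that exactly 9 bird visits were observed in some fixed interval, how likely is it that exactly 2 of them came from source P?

0.0202

Given the total, each event is independently from source P with probability p = λ_P/(λ_P+λ_Q) = 3.5/5.8 ≈ 0.6034.
So K ~ Binomial(9, 3.5/5.8): P(K = 2) = C(9,2) · (3.5/5.8)^2 · (2.3/5.8)^7 ≈ 0.0202.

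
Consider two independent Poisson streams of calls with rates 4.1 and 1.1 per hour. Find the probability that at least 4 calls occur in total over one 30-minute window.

Independent Poisson processes superpose: combined rate λ = 4.1 + 1.1 = 5.2 per hour.
Over the interval, μ = 5.2 × 0.5 = 2.6 (a 30-minute window = 0.5 hours).
P(N ≥ 4) = 1 − P(N ≤ 3) ≈ 0.2640.

0.2640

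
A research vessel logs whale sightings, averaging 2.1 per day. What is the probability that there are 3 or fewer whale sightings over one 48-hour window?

Over the interval, μ = 2.1 × 2 = 4.2 (a 48-hour window = 2 days).
P(N ≤ 3) = Σ_{j=0}^{3} e^(−μ) μ^j/j! ≈ 0.3954.

0.3954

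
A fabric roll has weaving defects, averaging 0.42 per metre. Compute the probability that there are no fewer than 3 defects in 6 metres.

0.4613

Over the interval, μ = 0.42 × 6 = 2.52 (6 metres).
P(N ≥ 3) = 1 − P(N ≤ 2) = 1 − Σ_{j=0}^{2} e^(−μ) μ^j/j! ≈ 0.4613.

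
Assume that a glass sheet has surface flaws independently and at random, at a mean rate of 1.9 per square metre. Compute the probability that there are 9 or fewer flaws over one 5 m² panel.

Over the interval, μ = 1.9 × 5 = 9.5 (a 5 m² panel = 5 square metres).
P(N ≤ 9) = Σ_{j=0}^{9} e^(−μ) μ^j/j! ≈ 0.5218.

0.5218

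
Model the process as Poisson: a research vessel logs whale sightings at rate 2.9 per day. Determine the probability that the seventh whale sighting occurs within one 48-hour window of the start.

0.3616

Over the interval, μ = 2.9 × 2 = 5.8 (a 48-hour window = 2 days).
The seventh arrival falls in the interval iff at least 7 events occur there: P(S_7 ≤ t) = P(N ≥ 7) = 1 − P(N ≤ 6) ≈ 0.3616.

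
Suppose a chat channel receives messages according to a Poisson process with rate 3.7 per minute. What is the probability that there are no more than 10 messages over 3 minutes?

0.4480

Over the interval, μ = 3.7 × 3 = 11.1 (3 minutes).
P(N ≤ 10) = Σ_{j=0}^{10} e^(−μ) μ^j/j! ≈ 0.4480.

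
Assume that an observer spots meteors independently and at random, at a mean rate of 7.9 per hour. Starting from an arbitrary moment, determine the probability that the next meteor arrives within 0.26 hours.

0.8718

Inter-arrival times are exponential with rate λ = 7.9 per hour.
P(T ≤ 0.26) = 1 − e^(−λt) = 1 − e^(−7.9 × 0.26) = 1 − e^(−2.054) ≈ 0.8718.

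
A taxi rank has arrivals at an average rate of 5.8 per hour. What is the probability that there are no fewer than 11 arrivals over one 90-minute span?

0.2591

Over the interval, μ = 5.8 × 1.5 = 8.7 (a 90-minute span = 1.5 hours).
P(N ≥ 11) = 1 − P(N ≤ 10) = 1 − Σ_{j=0}^{10} e^(−μ) μ^j/j! ≈ 0.2591.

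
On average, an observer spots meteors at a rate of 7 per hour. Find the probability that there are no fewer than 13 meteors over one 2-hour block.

Over the interval, μ = 7 × 2 = 14 (a 2-hour block = 2 hours).
P(N ≥ 13) = 1 − P(N ≤ 12) = 1 − Σ_{j=0}^{12} e^(−μ) μ^j/j! ≈ 0.6415.

0.6415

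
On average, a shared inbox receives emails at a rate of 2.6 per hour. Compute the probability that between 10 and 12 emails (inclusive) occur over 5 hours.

0.2973

Over the interval, μ = 2.6 × 5 = 13 (5 hours).
P(10 ≤ N ≤ 12) = Σ_{j=10}^{12} e^(−13) · 13^j/j! ≈ 0.2973.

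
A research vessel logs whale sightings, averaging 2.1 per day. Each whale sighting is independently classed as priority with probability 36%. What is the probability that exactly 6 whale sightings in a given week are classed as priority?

0.1535

Thinning: the whale sightings that are classed as priority themselves form a Poisson process with rate 0.36 × 2.1 = 0.756 per day.
Over the interval, μ = 0.756 × 7 = 5.292 (a week = 7 days).
P(N = 6) = e^(−5.292) · 5.292^6/6! ≈ 0.1535.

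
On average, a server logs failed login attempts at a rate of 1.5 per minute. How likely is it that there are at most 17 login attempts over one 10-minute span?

0.7489

Over the interval, μ = 1.5 × 10 = 15 (a 10-minute span = 10 minutes).
P(N ≤ 17) = Σ_{j=0}^{17} e^(−μ) μ^j/j! ≈ 0.7489.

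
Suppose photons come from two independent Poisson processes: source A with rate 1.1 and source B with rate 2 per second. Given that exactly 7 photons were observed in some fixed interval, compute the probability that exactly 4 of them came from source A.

Given the total, each event is independently from source A with probability p = λ_A/(λ_A+λ_B) = 1.1/3.1 ≈ 0.3548.
So K ~ Binomial(7, 1.1/3.1): P(K = 4) = C(7,4) · (1.1/3.1)^4 · (2/3.1)^3 ≈ 0.1490.

0.1490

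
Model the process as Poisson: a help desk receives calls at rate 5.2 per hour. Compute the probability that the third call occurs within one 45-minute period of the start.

0.7469

Over the interval, μ = 5.2 × 0.75 = 3.9 (a 45-minute period = 0.75 hours).
The third arrival falls in the interval iff at least 3 events occur there: P(S_3 ≤ t) = P(N ≥ 3) = 1 − P(N ≤ 2) ≈ 0.7469.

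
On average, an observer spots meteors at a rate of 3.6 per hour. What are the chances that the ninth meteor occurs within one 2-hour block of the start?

Over the interval, μ = 3.6 × 2 = 7.2 (a 2-hour block = 2 hours).
The ninth arrival falls in the interval iff at least 9 events occur there: P(S_9 ≤ t) = P(N ≥ 9) = 1 − P(N ≤ 8) ≈ 0.2973.

0.2973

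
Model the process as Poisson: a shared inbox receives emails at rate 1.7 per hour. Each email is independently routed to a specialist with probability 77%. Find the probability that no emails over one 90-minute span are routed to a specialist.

Thinning: the emails that are routed to a specialist themselves form a Poisson process with rate 0.77 × 1.7 = 1.309 per hour.
Over the interval, μ = 1.309 × 1.5 = 1.9635 (a 90-minute span = 1.5 hours).
P(N = 0) = e^(−1.9635) · 1.9635^0/0! ≈ 0.1404.

0.1404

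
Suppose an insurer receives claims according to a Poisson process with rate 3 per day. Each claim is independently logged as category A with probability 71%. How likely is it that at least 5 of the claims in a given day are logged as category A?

Thinning: the claims that are logged as category A themselves form a Poisson process with rate 0.71 × 3 = 2.13 per day.
So μ = 2.13.
P(N ≥ 5) = 1 − P(N ≤ 4) ≈ 0.0651.

0.0651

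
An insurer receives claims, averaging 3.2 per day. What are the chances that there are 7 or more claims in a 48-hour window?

Over the interval, μ = 3.2 × 2 = 6.4 (a 48-hour window = 2 days).
P(N ≥ 7) = 1 − P(N ≤ 6) = 1 − Σ_{j=0}^{6} e^(−μ) μ^j/j! ≈ 0.4577.

0.4577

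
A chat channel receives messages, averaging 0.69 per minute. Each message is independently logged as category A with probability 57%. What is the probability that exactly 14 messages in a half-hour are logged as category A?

Thinning: the messages that are logged as category A themselves form a Poisson process with rate 0.57 × 0.69 = 0.3933 per minute.
Over the interval, μ = 0.3933 × 30 = 11.799 (a half-hour = 30 minutes).
P(N = 14) = e^(−11.799) · 11.799^14/14! ≈ 0.0873.

0.0873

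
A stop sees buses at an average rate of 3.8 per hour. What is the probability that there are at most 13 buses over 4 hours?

Over the interval, μ = 3.8 × 4 = 15.2 (4 hours).
P(N ≤ 13) = Σ_{j=0}^{13} e^(−μ) μ^j/j! ≈ 0.3444.

0.3444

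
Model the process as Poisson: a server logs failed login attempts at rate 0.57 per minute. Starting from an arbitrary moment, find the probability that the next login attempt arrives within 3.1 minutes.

0.8292

Inter-arrival times are exponential with rate λ = 0.57 per minute.
P(T ≤ 3.1) = 1 − e^(−λt) = 1 − e^(−0.57 × 3.1) = 1 − e^(−1.767) ≈ 0.8292.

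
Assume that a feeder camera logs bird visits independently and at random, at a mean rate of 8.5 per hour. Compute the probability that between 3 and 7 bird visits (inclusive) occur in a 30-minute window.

0.7289

Over the interval, μ = 8.5 × 0.5 = 4.25 (a 30-minute window = 0.5 hours).
P(3 ≤ N ≤ 7) = Σ_{j=3}^{7} e^(−4.25) · 4.25^j/j! ≈ 0.7289.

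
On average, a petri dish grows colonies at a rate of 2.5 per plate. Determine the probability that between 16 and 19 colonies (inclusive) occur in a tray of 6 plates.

Over the interval, μ = 2.5 × 6 = 15 (a tray of 6 plates = 6 plates).
P(16 ≤ N ≤ 19) = Σ_{j=16}^{19} e^(−15) · 15^j/j! ≈ 0.3071.

0.3071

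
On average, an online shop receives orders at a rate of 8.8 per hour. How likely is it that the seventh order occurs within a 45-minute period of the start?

Over the interval, μ = 8.8 × 0.75 = 6.6 (a 45-minute period = 0.75 hours).
The seventh arrival falls in the interval iff at least 7 events occur there: P(S_7 ≤ t) = P(N ≥ 7) = 1 − P(N ≤ 6) ≈ 0.4892.

0.4892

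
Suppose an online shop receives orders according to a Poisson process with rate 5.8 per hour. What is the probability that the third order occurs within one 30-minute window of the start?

0.5540

Over the interval, μ = 5.8 × 0.5 = 2.9 (a 30-minute window = 0.5 hours).
The third arrival falls in the interval iff at least 3 events occur there: P(S_3 ≤ t) = P(N ≥ 3) = 1 − P(N ≤ 2) ≈ 0.5540.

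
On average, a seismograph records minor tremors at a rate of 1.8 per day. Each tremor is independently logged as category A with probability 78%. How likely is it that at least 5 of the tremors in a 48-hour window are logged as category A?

Thinning: the tremors that are logged as category A themselves form a Poisson process with rate 0.78 × 1.8 = 1.404 per day.
Over the interval, μ = 1.404 × 2 = 2.808 (a 48-hour window = 2 days).
P(N ≥ 5) = 1 − P(N ≤ 4) ≈ 0.1536.

0.1536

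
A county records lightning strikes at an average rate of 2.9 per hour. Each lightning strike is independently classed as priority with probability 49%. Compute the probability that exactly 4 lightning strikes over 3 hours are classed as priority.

Thinning: the lightning strikes that are classed as priority themselves form a Poisson process with rate 0.49 × 2.9 = 1.421 per hour.
Over the interval, μ = 1.421 × 3 = 4.263 (3 hours).
P(N = 4) = e^(−4.263) · 4.263^4/4! ≈ 0.1938.

0.1938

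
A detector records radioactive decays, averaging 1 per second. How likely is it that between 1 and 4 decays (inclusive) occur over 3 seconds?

0.7655

Over the interval, μ = 1 × 3 = 3 (3 seconds).
P(1 ≤ N ≤ 4) = Σ_{j=1}^{4} e^(−3) · 3^j/j! ≈ 0.7655.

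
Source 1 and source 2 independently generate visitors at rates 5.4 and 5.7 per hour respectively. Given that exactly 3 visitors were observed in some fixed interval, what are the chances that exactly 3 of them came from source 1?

Given the total, each event is independently from source 1 with probability p = λ_1/(λ_1+λ_2) = 5.4/11.1 ≈ 0.4865.
So K ~ Binomial(3, 5.4/11.1): P(K = 3) = C(3,3) · (5.4/11.1)^3 · (5.7/11.1)^0 ≈ 0.1151.

0.1151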